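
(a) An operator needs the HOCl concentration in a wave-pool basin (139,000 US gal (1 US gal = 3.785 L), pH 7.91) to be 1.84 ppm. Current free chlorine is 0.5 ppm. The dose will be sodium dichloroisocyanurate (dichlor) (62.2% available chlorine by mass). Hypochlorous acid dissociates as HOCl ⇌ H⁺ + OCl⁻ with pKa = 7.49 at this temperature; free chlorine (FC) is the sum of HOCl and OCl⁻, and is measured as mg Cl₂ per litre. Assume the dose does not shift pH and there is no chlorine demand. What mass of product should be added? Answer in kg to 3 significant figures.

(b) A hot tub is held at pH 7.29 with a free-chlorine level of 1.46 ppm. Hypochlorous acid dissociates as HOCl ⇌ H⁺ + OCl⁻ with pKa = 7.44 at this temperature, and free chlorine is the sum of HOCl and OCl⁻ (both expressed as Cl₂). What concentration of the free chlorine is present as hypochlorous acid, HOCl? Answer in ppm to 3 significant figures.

(a) Volume: 139,000 US gal × 3.785 L/gal = 526,115 L.
(a) [OCl⁻]/[HOCl] = 10^(pH − pKa) = 10^(7.91 − 7.49) = 2.63; fraction as HOCl = 1/(1 + 2.63) = 0.2755.
(a) Free chlorine required for 1.84 ppm HOCl: 1.84 / 0.2755 = 6.68 ppm.
(a) FC to add: 6.68 − 0.5 = 6.18 mg/L as Cl₂.
(a) Cl₂ equivalent: 6.18 mg/L × 526,115 L = 3251 g.
(a) Product at 62.2% available Cl: 3251 / 0.622 = 5227 g.

(b) [OCl⁻]/[HOCl] = 10^(pH − pKa) = 10^(7.29 − 7.44) = 10^-0.15 = 0.7079.
(b) Fraction as HOCl = 1 / (1 + 0.7079) = 0.5855.
(b) HOCl = 0.5855 × 1.46 ppm = 0.8548 ppm.

(a) 5.23 kg; (b) 0.855 ppm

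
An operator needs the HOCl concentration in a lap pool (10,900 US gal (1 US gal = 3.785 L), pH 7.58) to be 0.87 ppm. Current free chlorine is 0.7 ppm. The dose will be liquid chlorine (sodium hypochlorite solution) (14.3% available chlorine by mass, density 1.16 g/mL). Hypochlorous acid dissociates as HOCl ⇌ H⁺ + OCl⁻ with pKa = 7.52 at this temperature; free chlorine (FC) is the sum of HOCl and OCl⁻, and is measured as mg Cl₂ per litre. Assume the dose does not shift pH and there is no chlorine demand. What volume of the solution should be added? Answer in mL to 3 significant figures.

Volume: 10,900 US gal × 3.785 L/gal = 41,256 L.
[OCl⁻]/[HOCl] = 10^(pH − pKa) = 10^(7.58 − 7.52) = 1.148; fraction as HOCl = 1/(1 + 1.148) = 0.4655.
Free chlorine required for 0.87 ppm HOCl: 0.87 / 0.4655 = 1.869 ppm.
FC to add: 1.869 − 0.7 = 1.169 mg/L as Cl₂.
Cl₂ equivalent: 1.169 mg/L × 41,256 L = 48.22 g.
Product at 14.3% available Cl: 48.22 / 0.143 = 337.2 g.
Volume: 337.2 g ÷ 1.16 g/mL = 290.7 mL.

291 mL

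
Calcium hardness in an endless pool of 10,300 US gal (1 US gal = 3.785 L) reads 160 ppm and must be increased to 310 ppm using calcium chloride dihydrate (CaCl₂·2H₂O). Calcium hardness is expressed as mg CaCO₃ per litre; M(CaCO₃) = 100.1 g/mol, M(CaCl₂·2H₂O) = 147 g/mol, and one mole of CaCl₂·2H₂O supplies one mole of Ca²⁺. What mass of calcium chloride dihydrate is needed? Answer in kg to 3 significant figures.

Volume: 10,300 US gal × 3.785 L/gal = 38,986 L.
Hardness to add: (310 − 160) = 150 mg/L as CaCO₃ × 38,986 L = 5848 g as CaCO₃.
Moles of Ca²⁺ (1 mol Ca²⁺ ≡ 1 mol CaCO₃): 5848 / 100.1 g/mol = 58.42 mol.
Mass of CaCl₂·2H₂O: 58.42 × 147 = 8588 g.

8.59 kg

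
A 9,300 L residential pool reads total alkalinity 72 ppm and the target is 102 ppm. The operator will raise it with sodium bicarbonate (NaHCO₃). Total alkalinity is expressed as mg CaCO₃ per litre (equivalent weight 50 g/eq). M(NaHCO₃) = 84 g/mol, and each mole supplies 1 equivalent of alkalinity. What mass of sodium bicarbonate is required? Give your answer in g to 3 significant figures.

Alkalinity to add: (102 − 72) = 30 mg/L as CaCO₃ × 9,300 L = 279 g as CaCO₃.
Equivalents: 279 g ÷ 50 g/eq = 5.58 eq.
NaHCO₃ supplies 1 eq per mole → 5.58 mol.
Mass: 5.58 mol × 84 g/mol = 468.7 g.

469 g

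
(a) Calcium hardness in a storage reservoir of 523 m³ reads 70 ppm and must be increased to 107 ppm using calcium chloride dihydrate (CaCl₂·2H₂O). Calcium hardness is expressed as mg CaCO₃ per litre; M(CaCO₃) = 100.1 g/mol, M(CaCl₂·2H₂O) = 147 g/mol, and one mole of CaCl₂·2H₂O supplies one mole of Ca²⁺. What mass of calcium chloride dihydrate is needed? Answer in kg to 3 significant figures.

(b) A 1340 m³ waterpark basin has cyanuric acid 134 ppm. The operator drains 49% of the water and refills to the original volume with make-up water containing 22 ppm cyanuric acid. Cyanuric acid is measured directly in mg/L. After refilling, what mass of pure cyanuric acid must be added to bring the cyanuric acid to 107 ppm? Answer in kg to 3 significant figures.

(a) Volume: 523 m³ = 523,000 L.
(a) Hardness to add: (107 − 70) = 37 mg/L as CaCO₃ × 523,000 L = 19,350 g as CaCO₃.
(a) Moles of Ca²⁺ (1 mol Ca²⁺ ≡ 1 mol CaCO₃): 19,350 / 100.1 g/mol = 193.3 mol.
(a) Mass of CaCl₂·2H₂O: 193.3 × 147 = 28,420 g.

(b) Volume: 1340 m³ = 1,340,000 L.
(b) After draining 49% and refilling: 134 × 0.51 + 22 × 0.49 = 79.12 ppm.
(b) Deficit to target: 107 − 79.12 = 27.88 mg/L.
(b) Mass: 27.88 mg/L × 1,340,000 L = 37,360 g cyanuric acid.

(a) 28.4 kg; (b) 37.4 kg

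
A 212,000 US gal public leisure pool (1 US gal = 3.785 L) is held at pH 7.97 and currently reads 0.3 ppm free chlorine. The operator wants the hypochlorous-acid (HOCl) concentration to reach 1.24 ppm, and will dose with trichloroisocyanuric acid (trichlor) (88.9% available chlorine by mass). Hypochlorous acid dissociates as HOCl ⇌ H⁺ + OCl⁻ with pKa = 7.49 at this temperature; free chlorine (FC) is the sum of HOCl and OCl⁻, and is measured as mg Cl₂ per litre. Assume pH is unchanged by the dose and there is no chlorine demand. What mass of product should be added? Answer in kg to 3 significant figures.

Volume: 212,000 US gal × 3.785 L/gal = 802,420 L.
[OCl⁻]/[HOCl] = 10^(pH − pKa) = 10^(7.97 − 7.49) = 3.02; fraction as HOCl = 1/(1 + 3.02) = 0.2488.
Free chlorine required for 1.24 ppm HOCl: 1.24 / 0.2488 = 4.985 ppm.
FC to add: 4.985 − 0.3 = 4.685 mg/L as Cl₂.
Cl₂ equivalent: 4.685 mg/L × 802,420 L = 3759 g.
Product at 88.9% available Cl: 3759 / 0.889 = 4228 g.

4.23 kg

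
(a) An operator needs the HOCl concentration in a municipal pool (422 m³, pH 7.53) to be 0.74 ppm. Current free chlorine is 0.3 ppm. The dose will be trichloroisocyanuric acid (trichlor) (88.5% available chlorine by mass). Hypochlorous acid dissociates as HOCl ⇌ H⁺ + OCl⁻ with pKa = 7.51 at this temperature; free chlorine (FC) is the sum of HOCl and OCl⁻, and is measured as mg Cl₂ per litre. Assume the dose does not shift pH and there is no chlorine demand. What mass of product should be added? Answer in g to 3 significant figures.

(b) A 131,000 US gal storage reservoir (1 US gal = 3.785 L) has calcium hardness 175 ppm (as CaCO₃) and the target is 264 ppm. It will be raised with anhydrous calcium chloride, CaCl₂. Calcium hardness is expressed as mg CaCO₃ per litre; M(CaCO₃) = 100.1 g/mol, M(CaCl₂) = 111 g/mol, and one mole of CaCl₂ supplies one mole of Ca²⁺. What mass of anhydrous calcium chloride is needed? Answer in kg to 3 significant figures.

(a) Volume: 422 m³ = 422,000 L.
(a) [OCl⁻]/[HOCl] = 10^(pH − pKa) = 10^(7.53 − 7.51) = 1.047; fraction as HOCl = 1/(1 + 1.047) = 0.4885.
(a) Free chlorine required for 0.74 ppm HOCl: 0.74 / 0.4885 = 1.515 ppm.
(a) FC to add: 1.515 − 0.3 = 1.215 mg/L as Cl₂.
(a) Cl₂ equivalent: 1.215 mg/L × 422,000 L = 512.7 g.
(a) Product at 88.5% available Cl: 512.7 / 0.885 = 579.3 g.

(b) Volume: 131,000 US gal × 3.785 L/gal = 495,835 L.
(b) Hardness to add: (264 − 175) = 89 mg/L as CaCO₃ × 495,835 L = 44,130 g as CaCO₃.
(b) Moles of Ca²⁺ (1 mol Ca²⁺ ≡ 1 mol CaCO₃): 44,130 / 100.1 g/mol = 440.9 mol.
(b) Mass of CaCl₂: 440.9 × 111 = 48,930 g.

(a) 579 g; (b) 48.9 kg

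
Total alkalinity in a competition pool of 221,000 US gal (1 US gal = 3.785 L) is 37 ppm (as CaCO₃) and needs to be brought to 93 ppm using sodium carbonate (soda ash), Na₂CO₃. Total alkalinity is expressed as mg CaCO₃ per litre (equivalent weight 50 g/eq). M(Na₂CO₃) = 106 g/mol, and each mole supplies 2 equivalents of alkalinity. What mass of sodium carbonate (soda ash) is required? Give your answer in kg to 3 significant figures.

49.7 kg

Volume: 221,000 US gal × 3.785 L/gal = 836,485 L.
Alkalinity to add: (93 − 37) = 56 mg/L as CaCO₃ × 836,485 L = 46,840 g as CaCO₃.
Equivalents: 46,840 g ÷ 50 g/eq = 936.9 eq.
Each mole of Na₂CO₃ supplies 2 eq, so 936.9 / 2 = 468.4 mol.
Mass: 468.4 mol × 106 g/mol = 49,650 g.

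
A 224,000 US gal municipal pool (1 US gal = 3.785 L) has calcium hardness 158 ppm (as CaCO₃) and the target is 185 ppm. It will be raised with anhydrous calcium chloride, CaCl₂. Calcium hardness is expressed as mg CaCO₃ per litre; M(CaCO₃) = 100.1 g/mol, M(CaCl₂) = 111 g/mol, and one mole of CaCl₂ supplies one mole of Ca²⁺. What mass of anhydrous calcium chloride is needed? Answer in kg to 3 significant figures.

25.4 kg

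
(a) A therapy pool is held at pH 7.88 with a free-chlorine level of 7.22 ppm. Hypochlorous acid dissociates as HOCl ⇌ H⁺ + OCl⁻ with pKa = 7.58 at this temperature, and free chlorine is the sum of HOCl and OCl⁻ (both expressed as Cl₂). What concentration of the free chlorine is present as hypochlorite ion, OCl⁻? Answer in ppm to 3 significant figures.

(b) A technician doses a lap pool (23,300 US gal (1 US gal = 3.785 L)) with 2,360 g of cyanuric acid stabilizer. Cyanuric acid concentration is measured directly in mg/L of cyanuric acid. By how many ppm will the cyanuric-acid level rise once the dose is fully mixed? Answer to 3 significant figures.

(a) 4.81 ppm; (b) 26.8 ppm

(a) [OCl⁻]/[HOCl] = 10^(pH − pKa) = 10^(7.88 − 7.58) = 10^0.30 = 1.995.
(a) Fraction as HOCl = 1 / (1 + 1.995) = 0.3339.
(a) OCl⁻ = (1 − 0.3339) × 7.22 ppm = 4.81 ppm.

(b) Volume: 23,300 US gal × 3.785 L/gal = 88,190 L.
(b) Rise: 2,360 g / 88,190 L × 1000 = 26.76 mg/L.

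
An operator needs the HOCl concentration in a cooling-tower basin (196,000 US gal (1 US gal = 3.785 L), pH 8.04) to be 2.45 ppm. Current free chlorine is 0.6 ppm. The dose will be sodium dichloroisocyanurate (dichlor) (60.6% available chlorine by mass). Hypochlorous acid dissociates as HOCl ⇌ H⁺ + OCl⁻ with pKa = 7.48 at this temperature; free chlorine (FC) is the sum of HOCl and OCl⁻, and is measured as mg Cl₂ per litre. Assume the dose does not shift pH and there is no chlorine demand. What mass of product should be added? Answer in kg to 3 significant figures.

13.2 kg

Volume: 196,000 US gal × 3.785 L/gal = 741,860 L.
[OCl⁻]/[HOCl] = 10^(pH − pKa) = 10^(8.04 − 7.48) = 3.631; fraction as HOCl = 1/(1 + 3.631) = 0.2159.
Free chlorine required for 2.45 ppm HOCl: 2.45 / 0.2159 = 11.35 ppm.
FC to add: 11.35 − 0.6 = 10.75 mg/L as Cl₂.
Cl₂ equivalent: 10.75 mg/L × 741,860 L = 7972 g.
Product at 60.6% available Cl: 7972 / 0.606 = 13,150 g.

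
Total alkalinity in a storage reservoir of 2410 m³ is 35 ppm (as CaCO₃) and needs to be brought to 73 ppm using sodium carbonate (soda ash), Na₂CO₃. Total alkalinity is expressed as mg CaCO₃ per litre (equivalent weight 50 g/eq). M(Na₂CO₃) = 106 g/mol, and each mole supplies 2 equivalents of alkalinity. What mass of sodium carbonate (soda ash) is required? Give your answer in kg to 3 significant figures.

97.1 kg

Volume: 2410 m³ = 2,410,000 L.
Alkalinity to add: (73 − 35) = 38 mg/L as CaCO₃ × 2,410,000 L = 91,580 g as CaCO₃.
Equivalents: 91,580 g ÷ 50 g/eq = 1832 eq.
Each mole of Na₂CO₃ supplies 2 eq, so 1832 / 2 = 915.8 mol.
Mass: 915.8 mol × 106 g/mol = 97,070 g.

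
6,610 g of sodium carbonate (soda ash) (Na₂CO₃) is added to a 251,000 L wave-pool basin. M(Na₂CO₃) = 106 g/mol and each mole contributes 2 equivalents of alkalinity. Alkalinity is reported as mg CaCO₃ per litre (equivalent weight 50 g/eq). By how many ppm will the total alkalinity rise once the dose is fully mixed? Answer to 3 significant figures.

24.8 ppm

Moles of Na₂CO₃: 6,610 g ÷ 106 g/mol = 62.36 mol → 124.7 eq of alkalinity.
As CaCO₃: 124.7 eq × 50 g/eq = 6236 g.
Rise: 6236 g / 251,000 L × 1000 = 24.84 mg/L.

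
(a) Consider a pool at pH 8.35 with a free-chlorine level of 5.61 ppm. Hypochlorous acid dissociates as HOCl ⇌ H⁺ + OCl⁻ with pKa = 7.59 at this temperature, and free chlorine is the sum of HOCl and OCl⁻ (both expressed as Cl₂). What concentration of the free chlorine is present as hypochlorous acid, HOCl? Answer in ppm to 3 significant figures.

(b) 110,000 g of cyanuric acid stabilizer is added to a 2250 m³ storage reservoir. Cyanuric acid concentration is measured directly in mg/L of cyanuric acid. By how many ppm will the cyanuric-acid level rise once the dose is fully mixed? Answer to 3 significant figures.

(a) 0.831 ppm; (b) 48.9 ppm

(a) [OCl⁻]/[HOCl] = 10^(pH − pKa) = 10^(8.35 − 7.59) = 10^0.76 = 5.754.
(a) Fraction as HOCl = 1 / (1 + 5.754) = 0.1481.
(a) HOCl = 0.1481 × 5.61 ppm = 0.8306 ppm.

(b) Volume: 2250 m³ = 2,250,000 L.
(b) Rise: 110,000 g / 2,250,000 L × 1000 = 48.89 mg/L.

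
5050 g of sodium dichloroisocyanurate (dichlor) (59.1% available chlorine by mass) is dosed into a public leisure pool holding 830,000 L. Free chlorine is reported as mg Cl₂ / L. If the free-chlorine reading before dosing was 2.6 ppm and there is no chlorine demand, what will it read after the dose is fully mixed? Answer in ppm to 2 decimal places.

Available chlorine delivered: 5050 g × 0.591 = 2985 g as Cl₂.
Concentration rise: 2985 g / 830,000 L = 3.596 mg/L = 3.60 ppm.
Final FC: 2.6 + 3.60 = 6.20 ppm.

6.20 ppm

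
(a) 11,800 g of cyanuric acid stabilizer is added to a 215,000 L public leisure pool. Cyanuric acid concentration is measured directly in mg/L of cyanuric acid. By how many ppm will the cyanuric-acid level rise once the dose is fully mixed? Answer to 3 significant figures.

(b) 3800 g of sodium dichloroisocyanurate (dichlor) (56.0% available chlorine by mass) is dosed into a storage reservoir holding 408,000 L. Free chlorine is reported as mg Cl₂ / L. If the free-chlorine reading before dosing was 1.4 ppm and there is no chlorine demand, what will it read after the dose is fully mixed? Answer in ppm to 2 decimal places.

(a) 54.9 ppm; (b) 6.62 ppm

(a) Rise: 11,800 g / 215,000 L × 1000 = 54.88 mg/L.

(b) Available chlorine delivered: 3800 g × 0.56 = 2128 g as Cl₂.
(b) Concentration rise: 2128 g / 408,000 L = 5.216 mg/L = 5.22 ppm.
(b) Final FC: 1.4 + 5.22 = 6.62 ppm.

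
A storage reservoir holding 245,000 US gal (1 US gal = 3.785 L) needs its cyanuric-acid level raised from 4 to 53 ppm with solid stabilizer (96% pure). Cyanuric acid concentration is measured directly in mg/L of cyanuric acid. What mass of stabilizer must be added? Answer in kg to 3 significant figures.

Volume: 245,000 US gal × 3.785 L/gal = 927,325 L.
CYA to add: (53 − 4) = 49 mg/L × 927,325 L = 45,440 g cyanuric acid.
At 96% purity: 45,440 / 0.96 = 47,330 g product.

47.3 kg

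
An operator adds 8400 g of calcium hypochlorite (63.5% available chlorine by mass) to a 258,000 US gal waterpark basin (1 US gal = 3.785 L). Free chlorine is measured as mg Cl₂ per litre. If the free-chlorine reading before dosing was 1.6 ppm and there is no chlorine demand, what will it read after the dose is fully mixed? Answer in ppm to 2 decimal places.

7.06 ppm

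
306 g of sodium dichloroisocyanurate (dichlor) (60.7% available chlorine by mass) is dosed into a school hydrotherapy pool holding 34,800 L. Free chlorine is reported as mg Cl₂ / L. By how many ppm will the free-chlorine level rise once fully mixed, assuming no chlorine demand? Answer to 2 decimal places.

5.34 ppm

Available chlorine delivered: 306 g × 0.607 = 185.7 g as Cl₂.
Concentration rise: 185.7 g / 34,800 L = 5.337 mg/L = 5.34 ppm.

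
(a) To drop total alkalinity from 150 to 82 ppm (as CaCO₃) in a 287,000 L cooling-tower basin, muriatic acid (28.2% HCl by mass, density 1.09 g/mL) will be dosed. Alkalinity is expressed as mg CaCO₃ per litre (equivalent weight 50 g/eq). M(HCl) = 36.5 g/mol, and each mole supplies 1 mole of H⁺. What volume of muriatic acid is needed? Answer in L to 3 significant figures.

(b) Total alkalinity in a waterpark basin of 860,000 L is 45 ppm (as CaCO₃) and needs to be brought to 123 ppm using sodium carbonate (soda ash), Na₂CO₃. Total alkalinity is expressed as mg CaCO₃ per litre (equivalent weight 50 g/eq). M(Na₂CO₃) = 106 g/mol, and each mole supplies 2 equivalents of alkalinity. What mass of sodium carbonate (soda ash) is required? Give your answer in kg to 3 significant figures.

(a) 46.3 L; (b) 71.1 kg

(a) Alkalinity to neutralize: (150 − 82) = 68 mg/L as CaCO₃ × 287,000 L = 19,520 g as CaCO₃.
(a) Equivalents of H⁺ required: 19,520 ÷ 50 g/eq = 390.3 eq = 390.3 mol HCl.
(a) Mass of HCl: 390.3 × 36.5 = 14,250 g.
(a) Mass of 28.2% solution: 14,250 / 0.282 = 50,520 g.
(a) Volume: 50,520 g ÷ 1.09 g/mL = 46,350 mL.

(b) Alkalinity to add: (123 − 45) = 78 mg/L as CaCO₃ × 860,000 L = 67,080 g as CaCO₃.
(b) Equivalents: 67,080 g ÷ 50 g/eq = 1342 eq.
(b) Each mole of Na₂CO₃ supplies 2 eq, so 1342 / 2 = 670.8 mol.
(b) Mass: 670.8 mol × 106 g/mol = 71,100 g.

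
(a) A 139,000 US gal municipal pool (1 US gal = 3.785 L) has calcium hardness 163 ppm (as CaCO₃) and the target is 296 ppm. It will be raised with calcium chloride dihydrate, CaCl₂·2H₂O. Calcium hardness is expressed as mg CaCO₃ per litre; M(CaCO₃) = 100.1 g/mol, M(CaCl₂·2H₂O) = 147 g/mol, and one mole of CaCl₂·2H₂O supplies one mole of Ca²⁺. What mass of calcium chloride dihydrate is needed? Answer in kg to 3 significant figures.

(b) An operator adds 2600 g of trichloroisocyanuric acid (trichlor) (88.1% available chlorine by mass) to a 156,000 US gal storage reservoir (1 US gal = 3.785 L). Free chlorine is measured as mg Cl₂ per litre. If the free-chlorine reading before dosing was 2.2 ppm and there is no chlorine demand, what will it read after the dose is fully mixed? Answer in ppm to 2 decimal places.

(a) Volume: 139,000 US gal × 3.785 L/gal = 526,115 L.
(a) Hardness to add: (296 − 163) = 133 mg/L as CaCO₃ × 526,115 L = 69,970 g as CaCO₃.
(a) Moles of Ca²⁺ (1 mol Ca²⁺ ≡ 1 mol CaCO₃): 69,970 / 100.1 g/mol = 699 mol.
(a) Mass of CaCl₂·2H₂O: 699 × 147 = 102,800 g.

(b) Volume: 156,000 US gal × 3.785 L/gal = 590,460 L.
(b) Available chlorine delivered: 2600 g × 0.881 = 2291 g as Cl₂.
(b) Concentration rise: 2291 g / 590,460 L = 3.879 mg/L = 3.88 ppm.
(b) Final FC: 2.2 + 3.88 = 6.08 ppm.

(a) 103 kg; (b) 6.08 ppm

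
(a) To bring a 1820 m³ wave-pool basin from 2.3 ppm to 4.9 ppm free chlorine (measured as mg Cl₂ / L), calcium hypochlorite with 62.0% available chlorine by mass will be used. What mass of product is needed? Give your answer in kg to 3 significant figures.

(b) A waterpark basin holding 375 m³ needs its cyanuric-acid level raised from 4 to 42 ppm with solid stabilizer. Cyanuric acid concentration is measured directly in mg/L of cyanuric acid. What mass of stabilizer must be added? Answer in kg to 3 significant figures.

(a) 7.63 kg; (b) 14.2 kg

(a) Volume: 1820 m³ = 1,820,000 L.
(a) Chlorine deficit: 4.9 − 2.3 = 2.6 ppm = 2.6 mg/L as Cl₂.
(a) Cl₂ equivalent needed: 2.6 mg/L × 1,820,000 L = 4,732,000 mg = 4732 g.
(a) Product at 62.0% available chlorine: 4732 / 0.62 = 7632 g.

(b) Volume: 375 m³ = 375,000 L.
(b) CYA to add: (42 − 4) = 38 mg/L × 375,000 L = 14,250 g cyanuric acid.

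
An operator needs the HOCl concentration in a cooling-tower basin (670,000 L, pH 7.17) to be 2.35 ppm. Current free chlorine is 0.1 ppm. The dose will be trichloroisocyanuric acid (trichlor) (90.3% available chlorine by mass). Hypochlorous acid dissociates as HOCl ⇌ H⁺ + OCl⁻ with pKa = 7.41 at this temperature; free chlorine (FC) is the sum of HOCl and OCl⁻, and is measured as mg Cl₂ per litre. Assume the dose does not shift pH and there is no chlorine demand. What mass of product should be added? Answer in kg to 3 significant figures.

2.67 kg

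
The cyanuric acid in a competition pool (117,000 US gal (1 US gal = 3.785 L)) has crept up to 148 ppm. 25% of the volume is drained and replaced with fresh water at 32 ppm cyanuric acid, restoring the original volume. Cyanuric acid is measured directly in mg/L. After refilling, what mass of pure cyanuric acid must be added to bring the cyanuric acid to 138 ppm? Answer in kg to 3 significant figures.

Volume: 117,000 US gal × 3.785 L/gal = 442,845 L.
After draining 25% and refilling: 148 × 0.75 + 32 × 0.25 = 119 ppm.
Deficit to target: 138 − 119 = 19 mg/L.
Mass: 19 mg/L × 442,845 L = 8414 g cyanuric acid.

8.41 kg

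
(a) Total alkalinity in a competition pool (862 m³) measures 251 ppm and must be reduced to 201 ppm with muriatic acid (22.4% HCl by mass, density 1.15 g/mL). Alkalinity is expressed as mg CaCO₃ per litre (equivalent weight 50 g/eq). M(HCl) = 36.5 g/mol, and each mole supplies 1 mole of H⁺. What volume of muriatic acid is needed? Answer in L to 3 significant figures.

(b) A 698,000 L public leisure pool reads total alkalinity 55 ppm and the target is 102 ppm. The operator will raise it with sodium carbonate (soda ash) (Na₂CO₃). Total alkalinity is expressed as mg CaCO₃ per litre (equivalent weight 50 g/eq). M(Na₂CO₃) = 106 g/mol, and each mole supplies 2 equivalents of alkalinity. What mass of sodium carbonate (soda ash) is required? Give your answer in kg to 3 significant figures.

(a) Volume: 862 m³ = 862,000 L.
(a) Alkalinity to neutralize: (251 − 201) = 50 mg/L as CaCO₃ × 862,000 L = 43,100 g as CaCO₃.
(a) Equivalents of H⁺ required: 43,100 ÷ 50 g/eq = 862 eq = 862 mol HCl.
(a) Mass of HCl: 862 × 36.5 = 31,460 g.
(a) Mass of 22.4% solution: 31,460 / 0.224 = 140,500 g.
(a) Volume: 140,500 g ÷ 1.15 g/mL = 122,100 mL.

(b) Alkalinity to add: (102 − 55) = 47 mg/L as CaCO₃ × 698,000 L = 32,810 g as CaCO₃.
(b) Equivalents: 32,810 g ÷ 50 g/eq = 656.1 eq.
(b) Each mole of Na₂CO₃ supplies 2 eq, so 656.1 / 2 = 328.1 mol.
(b) Mass: 328.1 mol × 106 g/mol = 34,770 g.

(a) 122 L; (b) 34.8 kg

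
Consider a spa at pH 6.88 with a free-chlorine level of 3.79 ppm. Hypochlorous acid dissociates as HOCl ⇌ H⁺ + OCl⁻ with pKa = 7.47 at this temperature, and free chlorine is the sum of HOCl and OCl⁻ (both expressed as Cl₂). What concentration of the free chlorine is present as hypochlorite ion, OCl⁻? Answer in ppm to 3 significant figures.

0.775 ppm

[OCl⁻]/[HOCl] = 10^(pH − pKa) = 10^(6.88 − 7.47) = 10^-0.59 = 0.257.
Fraction as HOCl = 1 / (1 + 0.257) = 0.7955.
OCl⁻ = (1 − 0.7955) × 3.79 ppm = 0.775 ppm.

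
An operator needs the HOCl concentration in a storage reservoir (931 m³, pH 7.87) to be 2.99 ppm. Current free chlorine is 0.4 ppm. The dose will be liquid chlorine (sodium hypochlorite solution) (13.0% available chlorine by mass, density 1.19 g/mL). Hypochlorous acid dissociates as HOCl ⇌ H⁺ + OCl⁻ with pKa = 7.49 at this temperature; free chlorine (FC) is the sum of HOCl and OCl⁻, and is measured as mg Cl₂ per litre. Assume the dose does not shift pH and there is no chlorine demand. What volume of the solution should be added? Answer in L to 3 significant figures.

58.8 L

Volume: 931 m³ = 931,000 L.
[OCl⁻]/[HOCl] = 10^(pH − pKa) = 10^(7.87 − 7.49) = 2.399; fraction as HOCl = 1/(1 + 2.399) = 0.2942.
Free chlorine required for 2.99 ppm HOCl: 2.99 / 0.2942 = 10.16 ppm.
FC to add: 10.16 − 0.4 = 9.763 mg/L as Cl₂.
Cl₂ equivalent: 9.763 mg/L × 931,000 L = 9089 g.
Product at 13.0% available Cl: 9089 / 0.13 = 69,910 g.
Volume: 69,910 g ÷ 1.19 g/mL = 58,750 mL.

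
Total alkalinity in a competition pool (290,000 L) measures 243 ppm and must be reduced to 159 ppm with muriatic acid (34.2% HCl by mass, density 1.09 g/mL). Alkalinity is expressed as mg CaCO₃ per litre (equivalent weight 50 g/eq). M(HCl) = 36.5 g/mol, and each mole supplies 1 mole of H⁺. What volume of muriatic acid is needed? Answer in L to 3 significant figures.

Alkalinity to neutralize: (243 − 159) = 84 mg/L as CaCO₃ × 290,000 L = 24,360 g as CaCO₃.
Equivalents of H⁺ required: 24,360 ÷ 50 g/eq = 487.2 eq = 487.2 mol HCl.
Mass of HCl: 487.2 × 36.5 = 17,780 g.
Mass of 34.2% solution: 17,780 / 0.342 = 52,000 g.
Volume: 52,000 g ÷ 1.09 g/mL = 47,700 mL.

47.7 L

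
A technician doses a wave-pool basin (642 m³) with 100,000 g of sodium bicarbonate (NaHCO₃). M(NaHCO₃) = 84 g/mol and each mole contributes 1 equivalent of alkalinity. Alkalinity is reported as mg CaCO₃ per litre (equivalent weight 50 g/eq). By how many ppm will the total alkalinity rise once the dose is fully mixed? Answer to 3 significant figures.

Volume: 642 m³ = 642,000 L.
Moles of NaHCO₃: 100,000 g ÷ 84 g/mol = 1190 mol → 1190 eq of alkalinity.
As CaCO₃: 1190 eq × 50 g/eq = 59,520 g.
Rise: 59,520 g / 642,000 L × 1000 = 92.72 mg/L.

92.7 ppm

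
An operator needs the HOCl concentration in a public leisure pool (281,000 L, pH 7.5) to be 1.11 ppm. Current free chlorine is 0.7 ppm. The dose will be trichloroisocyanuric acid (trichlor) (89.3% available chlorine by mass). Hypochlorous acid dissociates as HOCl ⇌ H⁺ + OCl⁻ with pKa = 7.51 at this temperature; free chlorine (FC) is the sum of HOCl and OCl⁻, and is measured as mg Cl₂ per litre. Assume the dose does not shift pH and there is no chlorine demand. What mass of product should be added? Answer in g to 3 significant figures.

[OCl⁻]/[HOCl] = 10^(pH − pKa) = 10^(7.5 − 7.51) = 0.9772; fraction as HOCl = 1/(1 + 0.9772) = 0.5058.
Free chlorine required for 1.11 ppm HOCl: 1.11 / 0.5058 = 2.195 ppm.
FC to add: 2.195 − 0.7 = 1.495 mg/L as Cl₂.
Cl₂ equivalent: 1.495 mg/L × 281,000 L = 420 g.
Product at 89.3% available Cl: 420 / 0.893 = 470.3 g.

470 g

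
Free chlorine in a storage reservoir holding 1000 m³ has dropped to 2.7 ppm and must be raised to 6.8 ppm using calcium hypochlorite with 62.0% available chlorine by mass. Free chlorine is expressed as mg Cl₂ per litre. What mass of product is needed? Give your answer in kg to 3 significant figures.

6.61 kg

Volume: 1000 m³ = 1,000,000 L.
Chlorine deficit: 6.8 − 2.7 = 4.1 ppm = 4.1 mg/L as Cl₂.
Cl₂ equivalent needed: 4.1 mg/L × 1,000,000 L = 4,100,000 mg = 4100 g.
Product at 62.0% available chlorine: 4100 / 0.62 = 6613 g.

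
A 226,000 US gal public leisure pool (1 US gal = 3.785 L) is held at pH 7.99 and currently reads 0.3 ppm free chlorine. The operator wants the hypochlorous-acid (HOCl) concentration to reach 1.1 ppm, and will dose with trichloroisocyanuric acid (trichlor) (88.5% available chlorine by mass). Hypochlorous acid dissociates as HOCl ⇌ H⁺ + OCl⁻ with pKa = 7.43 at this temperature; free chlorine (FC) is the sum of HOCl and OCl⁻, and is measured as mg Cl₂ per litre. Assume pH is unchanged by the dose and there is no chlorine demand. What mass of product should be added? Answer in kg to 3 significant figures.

4.63 kg

Volume: 226,000 US gal × 3.785 L/gal = 855,410 L.
[OCl⁻]/[HOCl] = 10^(pH − pKa) = 10^(7.99 − 7.43) = 3.631; fraction as HOCl = 1/(1 + 3.631) = 0.2159.
Free chlorine required for 1.1 ppm HOCl: 1.1 / 0.2159 = 5.094 ppm.
FC to add: 5.094 − 0.3 = 4.794 mg/L as Cl₂.
Cl₂ equivalent: 4.794 mg/L × 855,410 L = 4101 g.
Product at 88.5% available Cl: 4101 / 0.885 = 4634 g.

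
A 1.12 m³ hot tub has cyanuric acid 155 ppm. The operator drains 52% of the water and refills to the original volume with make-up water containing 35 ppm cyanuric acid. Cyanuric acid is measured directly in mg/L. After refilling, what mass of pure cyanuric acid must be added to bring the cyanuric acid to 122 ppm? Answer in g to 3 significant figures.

32.9 g

Volume: 1.12 m³ = 1,120 L.
After draining 52% and refilling: 155 × 0.48 + 35 × 0.52 = 92.6 ppm.
Deficit to target: 122 − 92.6 = 29.4 mg/L.
Mass: 29.4 mg/L × 1,120 L = 32.93 g cyanuric acid.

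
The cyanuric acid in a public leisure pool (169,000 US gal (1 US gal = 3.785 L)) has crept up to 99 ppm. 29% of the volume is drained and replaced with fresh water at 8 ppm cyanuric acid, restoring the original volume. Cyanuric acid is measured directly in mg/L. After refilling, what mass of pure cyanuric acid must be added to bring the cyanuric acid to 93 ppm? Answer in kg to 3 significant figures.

Volume: 169,000 US gal × 3.785 L/gal = 639,665 L.
After draining 29% and refilling: 99 × 0.71 + 8 × 0.29 = 72.61 ppm.
Deficit to target: 93 − 72.61 = 20.39 mg/L.
Mass: 20.39 mg/L × 639,665 L = 13,040 g cyanuric acid.

13.0 kg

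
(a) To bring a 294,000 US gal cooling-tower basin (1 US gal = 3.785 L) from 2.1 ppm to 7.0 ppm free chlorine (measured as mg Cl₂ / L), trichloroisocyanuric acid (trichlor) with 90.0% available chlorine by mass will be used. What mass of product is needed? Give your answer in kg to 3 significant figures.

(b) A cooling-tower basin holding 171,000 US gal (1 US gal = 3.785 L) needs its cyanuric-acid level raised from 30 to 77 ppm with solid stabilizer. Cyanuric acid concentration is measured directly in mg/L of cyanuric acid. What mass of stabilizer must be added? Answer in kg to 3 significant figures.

(a) 6.06 kg; (b) 30.4 kg

(a) Volume: 294,000 US gal × 3.785 L/gal = 1,112,790 L.
(a) Chlorine deficit: 7.0 − 2.1 = 4.9 ppm = 4.9 mg/L as Cl₂.
(a) Cl₂ equivalent needed: 4.9 mg/L × 1,112,790 L = 5,453,000 mg = 5453 g.
(a) Product at 90.0% available chlorine: 5453 / 0.9 = 6059 g.

(b) Volume: 171,000 US gal × 3.785 L/gal = 647,235 L.
(b) CYA to add: (77 − 30) = 47 mg/L × 647,235 L = 30,420 g cyanuric acid.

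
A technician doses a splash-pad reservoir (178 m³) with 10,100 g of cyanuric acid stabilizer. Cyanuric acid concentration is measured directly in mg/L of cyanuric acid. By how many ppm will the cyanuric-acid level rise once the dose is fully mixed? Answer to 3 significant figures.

56.7 ppm

Volume: 178 m³ = 178,000 L.
Rise: 10,100 g / 178,000 L × 1000 = 56.74 mg/L.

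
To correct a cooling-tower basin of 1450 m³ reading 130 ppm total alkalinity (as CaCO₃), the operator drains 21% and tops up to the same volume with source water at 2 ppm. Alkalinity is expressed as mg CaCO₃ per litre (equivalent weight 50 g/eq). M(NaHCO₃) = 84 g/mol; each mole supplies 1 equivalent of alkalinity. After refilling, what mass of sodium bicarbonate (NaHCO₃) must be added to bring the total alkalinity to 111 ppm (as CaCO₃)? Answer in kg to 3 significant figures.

19.2 kg

Volume: 1450 m³ = 1,450,000 L.
After draining 21% and refilling: 130 × 0.79 + 2 × 0.21 = 103.12 ppm.
Deficit to target: 111 − 103.12 = 7.88 mg/L.
As CaCO₃: 7.88 mg/L × 1,450,000 L = 11,430 g; ÷ 50 g/eq ÷ 1 = 228.5 mol NaHCO₃.
Mass: 228.5 × 84 = 19,200 g.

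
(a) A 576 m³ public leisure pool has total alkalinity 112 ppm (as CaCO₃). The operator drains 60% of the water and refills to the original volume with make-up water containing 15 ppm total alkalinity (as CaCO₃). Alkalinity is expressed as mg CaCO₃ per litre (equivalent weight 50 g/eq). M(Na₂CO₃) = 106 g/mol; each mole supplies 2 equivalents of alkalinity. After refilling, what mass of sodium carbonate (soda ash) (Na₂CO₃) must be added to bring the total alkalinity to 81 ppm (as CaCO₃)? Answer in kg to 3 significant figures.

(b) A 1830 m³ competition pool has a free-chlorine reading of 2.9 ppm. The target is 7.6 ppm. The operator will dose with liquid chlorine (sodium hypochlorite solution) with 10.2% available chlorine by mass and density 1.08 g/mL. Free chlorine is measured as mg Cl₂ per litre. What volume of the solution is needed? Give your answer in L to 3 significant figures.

(a) 16.6 kg; (b) 78.1 L

(a) Volume: 576 m³ = 576,000 L.
(a) After draining 60% and refilling: 112 × 0.40 + 15 × 0.60 = 53.8 ppm.
(a) Deficit to target: 81 − 53.8 = 27.2 mg/L.
(a) As CaCO₃: 27.2 mg/L × 576,000 L = 15,670 g; ÷ 50 g/eq ÷ 2 = 156.7 mol Na₂CO₃.
(a) Mass: 156.7 × 106 = 16,610 g.

(b) Volume: 1830 m³ = 1,830,000 L.
(b) Chlorine deficit: 7.6 − 2.9 = 4.7 ppm = 4.7 mg/L as Cl₂.
(b) Cl₂ equivalent needed: 4.7 mg/L × 1,830,000 L = 8,601,000 mg = 8601 g.
(b) Product at 10.2% available chlorine: 8601 / 0.102 = 84,320 g.
(b) Volume at density 1.08 g/mL: 84,320 g ÷ 1.08 g/mL = 78,080 mL.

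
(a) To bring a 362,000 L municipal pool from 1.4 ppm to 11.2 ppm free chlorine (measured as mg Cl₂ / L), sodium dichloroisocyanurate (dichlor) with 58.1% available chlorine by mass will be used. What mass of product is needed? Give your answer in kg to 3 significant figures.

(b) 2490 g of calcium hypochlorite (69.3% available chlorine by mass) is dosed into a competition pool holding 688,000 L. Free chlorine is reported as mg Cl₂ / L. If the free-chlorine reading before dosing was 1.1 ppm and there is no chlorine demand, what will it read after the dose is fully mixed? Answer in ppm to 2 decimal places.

(a) Chlorine deficit: 11.2 − 1.4 = 9.8 ppm = 9.8 mg/L as Cl₂.
(a) Cl₂ equivalent needed: 9.8 mg/L × 362,000 L = 3,548,000 mg = 3548 g.
(a) Product at 58.1% available chlorine: 3548 / 0.581 = 6106 g.

(b) Available chlorine delivered: 2490 g × 0.693 = 1726 g as Cl₂.
(b) Concentration rise: 1726 g / 688,000 L = 2.508 mg/L = 2.51 ppm.
(b) Final FC: 1.1 + 2.51 = 3.61 ppm.

(a) 6.11 kg; (b) 3.61 ppm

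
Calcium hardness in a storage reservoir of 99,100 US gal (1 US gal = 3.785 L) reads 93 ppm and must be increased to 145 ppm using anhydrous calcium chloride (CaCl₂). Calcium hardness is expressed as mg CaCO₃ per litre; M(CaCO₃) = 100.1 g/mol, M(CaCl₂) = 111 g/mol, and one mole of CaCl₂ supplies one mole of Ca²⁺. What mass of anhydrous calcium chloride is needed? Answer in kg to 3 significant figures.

Volume: 99,100 US gal × 3.785 L/gal = 375,094 L.
Hardness to add: (145 − 93) = 52 mg/L as CaCO₃ × 375,094 L = 19,500 g as CaCO₃.
Moles of Ca²⁺ (1 mol Ca²⁺ ≡ 1 mol CaCO₃): 19,500 / 100.1 g/mol = 194.9 mol.
Mass of CaCl₂: 194.9 × 111 = 21,630 g.

21.6 kg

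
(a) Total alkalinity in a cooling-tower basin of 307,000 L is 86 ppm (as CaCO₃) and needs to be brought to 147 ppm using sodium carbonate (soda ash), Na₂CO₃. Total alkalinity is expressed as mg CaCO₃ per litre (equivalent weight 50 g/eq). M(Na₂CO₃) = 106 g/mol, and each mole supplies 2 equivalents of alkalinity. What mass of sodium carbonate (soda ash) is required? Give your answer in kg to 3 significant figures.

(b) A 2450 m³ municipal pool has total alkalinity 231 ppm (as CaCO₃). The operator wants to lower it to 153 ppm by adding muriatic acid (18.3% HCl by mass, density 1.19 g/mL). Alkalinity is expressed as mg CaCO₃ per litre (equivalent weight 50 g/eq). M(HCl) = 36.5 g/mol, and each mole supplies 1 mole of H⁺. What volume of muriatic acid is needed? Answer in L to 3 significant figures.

(a) 19.9 kg; (b) 641 L

(a) Alkalinity to add: (147 − 86) = 61 mg/L as CaCO₃ × 307,000 L = 18,730 g as CaCO₃.
(a) Equivalents: 18,730 g ÷ 50 g/eq = 374.5 eq.
(a) Each mole of Na₂CO₃ supplies 2 eq, so 374.5 / 2 = 187.3 mol.
(a) Mass: 187.3 mol × 106 g/mol = 19,850 g.

(b) Volume: 2450 m³ = 2,450,000 L.
(b) Alkalinity to neutralize: (231 − 153) = 78 mg/L as CaCO₃ × 2,450,000 L = 191,100 g as CaCO₃.
(b) Equivalents of H⁺ required: 191,100 ÷ 50 g/eq = 3822 eq = 3822 mol HCl.
(b) Mass of HCl: 3822 × 36.5 = 139,500 g.
(b) Mass of 18.3% solution: 139,500 / 0.183 = 762,300 g.
(b) Volume: 762,300 g ÷ 1.19 g/mL = 640,600 mL.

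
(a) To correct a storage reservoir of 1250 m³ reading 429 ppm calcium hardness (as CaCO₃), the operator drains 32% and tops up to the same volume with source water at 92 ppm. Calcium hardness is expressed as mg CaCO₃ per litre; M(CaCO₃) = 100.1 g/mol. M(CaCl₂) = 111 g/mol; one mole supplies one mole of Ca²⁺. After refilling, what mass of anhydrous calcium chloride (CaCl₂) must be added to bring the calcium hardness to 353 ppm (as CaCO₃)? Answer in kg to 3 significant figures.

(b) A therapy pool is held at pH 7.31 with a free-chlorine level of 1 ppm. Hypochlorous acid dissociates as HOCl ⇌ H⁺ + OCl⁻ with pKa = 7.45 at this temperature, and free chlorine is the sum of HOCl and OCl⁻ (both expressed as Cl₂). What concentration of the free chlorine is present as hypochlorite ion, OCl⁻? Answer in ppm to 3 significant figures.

(a) Volume: 1250 m³ = 1,250,000 L.
(a) After draining 32% and refilling: 429 × 0.68 + 92 × 0.32 = 321.16 ppm.
(a) Deficit to target: 353 − 321.16 = 31.84 mg/L.
(a) As CaCO₃: 31.84 mg/L × 1,250,000 L = 39,800 g; ÷ 100.1 = 397.6 mol Ca²⁺.
(a) Mass: 397.6 × 111 = 44,130 g.

(b) [OCl⁻]/[HOCl] = 10^(pH − pKa) = 10^(7.31 − 7.45) = 10^-0.14 = 0.7244.
(b) Fraction as HOCl = 1 / (1 + 0.7244) = 0.5799.
(b) OCl⁻ = (1 − 0.5799) × 1 ppm = 0.4201 ppm.

(a) 44.1 kg; (b) 0.420 ppm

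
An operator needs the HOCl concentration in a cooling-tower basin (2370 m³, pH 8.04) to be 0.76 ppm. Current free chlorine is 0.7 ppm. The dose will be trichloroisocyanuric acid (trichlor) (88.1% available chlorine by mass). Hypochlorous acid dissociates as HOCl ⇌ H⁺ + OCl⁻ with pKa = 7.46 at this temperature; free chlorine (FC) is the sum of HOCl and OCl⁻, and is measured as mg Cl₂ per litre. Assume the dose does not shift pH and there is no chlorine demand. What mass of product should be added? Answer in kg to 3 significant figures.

Volume: 2370 m³ = 2,370,000 L.
[OCl⁻]/[HOCl] = 10^(pH − pKa) = 10^(8.04 − 7.46) = 3.802; fraction as HOCl = 1/(1 + 3.802) = 0.2083.
Free chlorine required for 0.76 ppm HOCl: 0.76 / 0.2083 = 3.649 ppm.
FC to add: 3.649 − 0.7 = 2.949 mg/L as Cl₂.
Cl₂ equivalent: 2.949 mg/L × 2,370,000 L = 6990 g.
Product at 88.1% available Cl: 6990 / 0.881 = 7934 g.

7.93 kg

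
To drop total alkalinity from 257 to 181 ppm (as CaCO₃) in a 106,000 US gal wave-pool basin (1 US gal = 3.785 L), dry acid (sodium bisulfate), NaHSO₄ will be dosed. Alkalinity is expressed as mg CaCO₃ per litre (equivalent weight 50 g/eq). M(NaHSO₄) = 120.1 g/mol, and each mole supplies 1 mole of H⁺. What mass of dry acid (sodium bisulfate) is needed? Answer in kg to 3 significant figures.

73.2 kg

Volume: 106,000 US gal × 3.785 L/gal = 401,210 L.
Alkalinity to neutralize: (257 − 181) = 76 mg/L as CaCO₃ × 401,210 L = 30,490 g as CaCO₃.
Equivalents of H⁺ required: 30,490 ÷ 50 g/eq = 609.8 eq = 609.8 mol NaHSO₄.
Mass of NaHSO₄: 609.8 × 120.1 = 73,240 g.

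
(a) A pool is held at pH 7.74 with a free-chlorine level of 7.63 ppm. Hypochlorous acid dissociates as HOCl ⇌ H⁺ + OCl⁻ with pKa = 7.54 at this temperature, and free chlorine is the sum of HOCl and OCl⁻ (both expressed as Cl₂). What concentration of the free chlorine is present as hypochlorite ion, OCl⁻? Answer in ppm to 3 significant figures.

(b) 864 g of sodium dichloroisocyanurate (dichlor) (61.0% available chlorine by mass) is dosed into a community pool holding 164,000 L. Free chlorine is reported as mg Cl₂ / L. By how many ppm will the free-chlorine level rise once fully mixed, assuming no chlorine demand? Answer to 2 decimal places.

(a) [OCl⁻]/[HOCl] = 10^(pH − pKa) = 10^(7.74 − 7.54) = 10^0.20 = 1.585.
(a) Fraction as HOCl = 1 / (1 + 1.585) = 0.3869.
(a) OCl⁻ = (1 − 0.3869) × 7.63 ppm = 4.678 ppm.

(b) Available chlorine delivered: 864 g × 0.61 = 527 g as Cl₂.
(b) Concentration rise: 527 g / 164,000 L = 3.214 mg/L = 3.21 ppm.

(a) 4.68 ppm; (b) 3.21 ppm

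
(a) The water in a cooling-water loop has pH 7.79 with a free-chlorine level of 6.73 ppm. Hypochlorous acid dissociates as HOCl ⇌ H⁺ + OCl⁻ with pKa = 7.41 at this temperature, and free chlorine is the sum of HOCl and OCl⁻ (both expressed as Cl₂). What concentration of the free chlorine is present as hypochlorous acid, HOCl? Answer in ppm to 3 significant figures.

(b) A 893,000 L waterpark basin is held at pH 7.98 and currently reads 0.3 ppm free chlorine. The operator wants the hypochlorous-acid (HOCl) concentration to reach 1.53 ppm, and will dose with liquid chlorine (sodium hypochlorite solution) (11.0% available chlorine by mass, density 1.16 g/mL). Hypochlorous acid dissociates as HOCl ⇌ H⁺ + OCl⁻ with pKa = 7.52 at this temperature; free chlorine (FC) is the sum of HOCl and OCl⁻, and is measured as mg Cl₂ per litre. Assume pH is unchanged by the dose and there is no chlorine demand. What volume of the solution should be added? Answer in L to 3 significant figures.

(a) 1.98 ppm; (b) 39.5 L

(a) [OCl⁻]/[HOCl] = 10^(pH − pKa) = 10^(7.79 − 7.41) = 10^0.38 = 2.399.
(a) Fraction as HOCl = 1 / (1 + 2.399) = 0.2942.
(a) HOCl = 0.2942 × 6.73 ppm = 1.98 ppm.

(b) [OCl⁻]/[HOCl] = 10^(pH − pKa) = 10^(7.98 − 7.52) = 2.884; fraction as HOCl = 1/(1 + 2.884) = 0.2575.
(b) Free chlorine required for 1.53 ppm HOCl: 1.53 / 0.2575 = 5.943 ppm.
(b) FC to add: 5.943 − 0.3 = 5.643 mg/L as Cl₂.
(b) Cl₂ equivalent: 5.643 mg/L × 893,000 L = 5039 g.
(b) Product at 11.0% available Cl: 5039 / 0.11 = 45,810 g.
(b) Volume: 45,810 g ÷ 1.16 g/mL = 39,490 mL.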